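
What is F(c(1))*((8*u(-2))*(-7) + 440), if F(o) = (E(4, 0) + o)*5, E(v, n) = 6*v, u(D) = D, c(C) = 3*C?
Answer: 74520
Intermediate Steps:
F(o) = 120 + 5*o (F(o) = (6*4 + o)*5 = (24 + o)*5 = 120 + 5*o)
F(c(1))*((8*u(-2))*(-7) + 440) = (120 + 5*(3*1))*((8*(-2))*(-7) + 440) = (120 + 5*3)*(-16*(-7) + 440) = (120 + 15)*(112 + 440) = 135*552 = 74520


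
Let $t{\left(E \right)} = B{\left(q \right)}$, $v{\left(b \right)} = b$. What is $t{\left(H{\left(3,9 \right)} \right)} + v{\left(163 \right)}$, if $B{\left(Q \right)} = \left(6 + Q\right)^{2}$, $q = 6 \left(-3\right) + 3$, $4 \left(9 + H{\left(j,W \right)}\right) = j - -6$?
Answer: $244$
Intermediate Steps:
$H{\left(j,W \right)} = - \frac{15}{2} + \frac{j}{4}$ ($H{\left(j,W \right)} = -9 + \frac{j - -6}{4} = -9 + \frac{j + 6}{4} = -9 + \frac{6 + j}{4} = -9 + \left(\frac{3}{2} + \frac{j}{4}\right) = - \frac{15}{2} + \frac{j}{4}$)
$q = -15$ ($q = -18 + 3 = -15$)
$t{\left(E \right)} = 81$ ($t{\left(E \right)} = \left(6 - 15\right)^{2} = \left(-9\right)^{2} = 81$)
$t{\left(H{\left(3,9 \right)} \right)} + v{\left(163 \right)} = 81 + 163 = 244$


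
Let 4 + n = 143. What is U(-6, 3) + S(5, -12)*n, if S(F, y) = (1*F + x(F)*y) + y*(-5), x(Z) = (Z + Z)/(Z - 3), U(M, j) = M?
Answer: 689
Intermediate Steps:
n = 139 (n = -4 + 143 = 139)
x(Z) = 2*Z/(-3 + Z) (x(Z) = (2*Z)/(-3 + Z) = 2*Z/(-3 + Z))
S(F, y) = F - 5*y + 2*F*y/(-3 + F) (S(F, y) = (1*F + (2*F/(-3 + F))*y) + y*(-5) = (F + 2*F*y/(-3 + F)) - 5*y = F - 5*y + 2*F*y/(-3 + F))
U(-6, 3) + S(5, -12)*n = -6 + (((-3 + 5)*(5 - 5*(-12)) + 2*5*(-12))/(-3 + 5))*139 = -6 + ((2*(5 + 60) - 120)/2)*139 = -6 + ((2*65 - 120)/2)*139 = -6 + ((130 - 120)/2)*139 = -6 + ((1/2)*10)*139 = -6 + 5*139 = -6 + 695 = 689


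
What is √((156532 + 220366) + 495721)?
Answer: √872619 ≈ 934.14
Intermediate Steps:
√((156532 + 220366) + 495721) = √(376898 + 495721) = √872619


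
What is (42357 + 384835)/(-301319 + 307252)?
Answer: 427192/5933 ≈ 72.003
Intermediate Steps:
(42357 + 384835)/(-301319 + 307252) = 427192/5933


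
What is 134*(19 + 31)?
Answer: 6700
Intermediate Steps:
134*(19 + 31) = 134*50 = 6700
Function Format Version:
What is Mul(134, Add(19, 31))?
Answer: 6700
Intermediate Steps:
Mul(134, Add(19, 31)) = Mul(134, 50) = 6700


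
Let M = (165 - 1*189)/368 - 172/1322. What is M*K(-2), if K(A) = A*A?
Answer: -11878/15203 ≈ -0.78129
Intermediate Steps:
K(A) = A²
M = -5939/30406 (M = (165 - 189)*(1/368) - 172*1/1322 = -24*1/368 - 86/661 = -3/46 - 86/661 = -5939/30406 ≈ -0.19532)
M*K(-2) = -5939/30406*(-2)² = -5939/30406*4 = -11878/15203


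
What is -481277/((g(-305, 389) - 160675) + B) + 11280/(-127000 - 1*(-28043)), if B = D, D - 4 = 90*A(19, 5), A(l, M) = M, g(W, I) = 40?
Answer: 45818886409/15851031217 ≈ 2.8906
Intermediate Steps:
D = 454 (D = 4 + 90*5 = 4 + 450 = 454)
B = 454
-481277/((g(-305, 389) - 160675) + B) + 11280/(-127000 - 1*(-28043)) = -481277/((40 - 160675) + 454) + 11280/(-127000 - 1*(-28043)) = -481277/(-160635 + 454) + 11280/(-127000 + 28043) = -481277/(-160181) + 11280/(-98957) = -481277*(-1/160181) + 11280*(-1/98957) = 481277/160181 - 11280/98957 = 45818886409/15851031217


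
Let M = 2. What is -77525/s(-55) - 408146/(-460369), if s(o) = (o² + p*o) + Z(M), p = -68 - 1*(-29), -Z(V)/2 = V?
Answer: -4797374927/339752322 ≈ -14.120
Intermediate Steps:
Z(V) = -2*V
p = -39 (p = -68 + 29 = -39)
s(o) = -4 + o² - 39*o (s(o) = (o² - 39*o) - 2*2 = (o² - 39*o) - 4 = -4 + o² - 39*o)
-77525/s(-55) - 408146/(-460369) = -77525/(-4 + (-55)² - 39*(-55)) - 408146/(-460369) = -77525/(-4 + 3025 + 2145) - 408146*(-1/460369) = -77525/5166 + 408146/460369 = -77525*1/5166 + 408146/460369 = -11075/738 + 408146/460369 = -4797374927/339752322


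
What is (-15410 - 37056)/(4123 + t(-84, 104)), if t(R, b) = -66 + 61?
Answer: -26233/2059 ≈ -12.741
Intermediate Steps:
t(R, b) = -5
(-15410 - 37056)/(4123 + t(-84, 104)) = (-15410 - 37056)/(4123 - 5) = -52466/4118 = -52466*1/4118 = -26233/2059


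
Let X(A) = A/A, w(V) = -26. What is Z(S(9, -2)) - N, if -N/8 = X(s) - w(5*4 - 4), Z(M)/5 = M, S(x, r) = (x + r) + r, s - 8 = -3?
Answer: 241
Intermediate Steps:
s = 5 (s = 8 - 3 = 5)
S(x, r) = x + 2*r (S(x, r) = (r + x) + r = x + 2*r)
Z(M) = 5*M
X(A) = 1
N = -216 (N = -8*(1 - 1*(-26)) = -8*(1 + 26) = -8*27 = -216)
Z(S(9, -2)) - N = 5*(9 + 2*(-2)) - 1*(-216) = 5*(9 - 4) + 216 = 5*5 + 216 = 25 + 216 = 241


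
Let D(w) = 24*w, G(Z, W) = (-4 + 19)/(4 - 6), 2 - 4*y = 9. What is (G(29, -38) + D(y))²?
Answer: 9801/4 ≈ 2450.3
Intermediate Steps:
y = -7/4 (y = ½ - ¼*9 = ½ - 9/4 = -7/4 ≈ -1.7500)
G(Z, W) = -15/2 (G(Z, W) = 15/(-2) = 15*(-½) = -15/2)
(G(29, -38) + D(y))² = (-15/2 + 24*(-7/4))² = (-15/2 - 42)² = (-99/2)² = 9801/4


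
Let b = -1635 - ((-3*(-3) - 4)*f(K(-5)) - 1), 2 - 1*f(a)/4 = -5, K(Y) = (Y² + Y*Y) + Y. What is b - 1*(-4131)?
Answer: 2357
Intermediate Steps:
K(Y) = Y + 2*Y² (K(Y) = (Y² + Y²) + Y = 2*Y² + Y = Y + 2*Y²)
f(a) = 28 (f(a) = 8 - 4*(-5) = 8 + 20 = 28)
b = -1774 (b = -1635 - ((-3*(-3) - 4)*28 - 1) = -1635 - ((9 - 4)*28 - 1) = -1635 - (5*28 - 1) = -1635 - (140 - 1) = -1635 - 1*139 = -1635 - 139 = -1774)
b - 1*(-4131) = -1774 - 1*(-4131) = -1774 + 4131 = 2357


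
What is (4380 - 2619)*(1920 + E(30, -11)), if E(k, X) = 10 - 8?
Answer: 3384642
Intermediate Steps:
E(k, X) = 2
(4380 - 2619)*(1920 + E(30, -11)) = (4380 - 2619)*(1920 + 2) = 1761*1922 = 3384642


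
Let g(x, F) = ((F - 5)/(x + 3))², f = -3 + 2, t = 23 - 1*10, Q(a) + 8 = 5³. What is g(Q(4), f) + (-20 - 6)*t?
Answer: -135199/400 ≈ -338.00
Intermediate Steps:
Q(a) = 117 (Q(a) = -8 + 5³ = -8 + 125 = 117)
t = 13 (t = 23 - 10 = 13)
f = -1
g(x, F) = (-5 + F)²/(3 + x)² (g(x, F) = ((-5 + F)/(3 + x))² = (-5 + F)²/(3 + x)²)
g(Q(4), f) + (-20 - 6)*t = (-5 - 1)²/(3 + 117)² + (-20 - 6)*13 = (-6)²/120² - 26*13 = 36*(1/14400) - 338 = 1/400 - 338 = -135199/400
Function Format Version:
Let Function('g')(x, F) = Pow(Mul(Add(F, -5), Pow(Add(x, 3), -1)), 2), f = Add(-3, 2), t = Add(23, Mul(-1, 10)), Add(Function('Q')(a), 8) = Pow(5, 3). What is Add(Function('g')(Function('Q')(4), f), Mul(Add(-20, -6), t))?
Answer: Rational(-135199, 400) ≈ -338.00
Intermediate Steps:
Function('Q')(a) = 117 (Function('Q')(a) = Add(-8, Pow(5, 3)) = Add(-8, 125) = 117)
t = 13 (t = Add(23, -10) = 13)
f = -1
Function('g')(x, F) = Mul(Pow(Add(-5, F), 2), Pow(Add(3, x), -2)) (Function('g')(x, F) = Pow(Mul(Add(-5, F), Pow(Add(3, x), -1)), 2) = Pow(Mul(Pow(Add(3, x), -1), Add(-5, F)), 2) = Mul(Pow(Add(-5, F), 2), Pow(Add(3, x), -2)))
Add(Function('g')(Function('Q')(4), f), Mul(Add(-20, -6), t)) = Add(Mul(Pow(Add(-5, -1), 2), Pow(Add(3, 117), -2)), Mul(Add(-20, -6), 13)) = Add(Mul(Pow(-6, 2), Pow(120, -2)), Mul(-26, 13)) = Add(Mul(36, Rational(1, 14400)), -338) = Add(Rational(1, 400), -338) = Rational(-135199, 400)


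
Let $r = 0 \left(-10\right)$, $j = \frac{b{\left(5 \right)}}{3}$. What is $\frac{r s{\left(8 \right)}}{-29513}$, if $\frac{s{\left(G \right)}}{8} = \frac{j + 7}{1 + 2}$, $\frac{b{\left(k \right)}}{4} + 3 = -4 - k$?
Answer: $0$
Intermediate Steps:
$b{\left(k \right)} = -28 - 4 k$ ($b{\left(k \right)} = -12 + 4 \left(-4 - k\right) = -12 - \left(16 + 4 k\right) = -28 - 4 k$)
$j = -16$ ($j = \frac{-28 - 20}{3} = \left(-28 - 20\right) \frac{1}{3} = \left(-48\right) \frac{1}{3} = -16$)
$s{\left(G \right)} = -24$ ($s{\left(G \right)} = 8 \frac{-16 + 7}{1 + 2} = 8 \left(- \frac{9}{3}\right) = 8 \left(\left(-9\right) \frac{1}{3}\right) = 8 \left(-3\right) = -24$)
$r = 0$
$\frac{r s{\left(8 \right)}}{-29513} = \frac{0 \left(-24\right)}{-29513} = 0 \left(- \frac{1}{29513}\right) = 0$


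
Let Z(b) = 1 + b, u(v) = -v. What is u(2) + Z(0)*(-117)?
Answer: -119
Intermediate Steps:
u(2) + Z(0)*(-117) = -1*2 + (1 + 0)*(-117) = -2 + 1*(-117) = -2 - 117 = -119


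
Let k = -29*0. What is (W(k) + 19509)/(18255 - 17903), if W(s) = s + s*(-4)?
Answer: 19509/352 ≈ 55.423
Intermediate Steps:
k = 0
W(s) = -3*s (W(s) = s - 4*s = -3*s)
(W(k) + 19509)/(18255 - 17903) = (-3*0 + 19509)/(18255 - 17903) = (0 + 19509)/352 = 19509*(1/352) = 19509/352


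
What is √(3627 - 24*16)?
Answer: √3243 ≈ 56.947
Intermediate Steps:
√(3627 - 24*16) = √(3627 - 384) = √3243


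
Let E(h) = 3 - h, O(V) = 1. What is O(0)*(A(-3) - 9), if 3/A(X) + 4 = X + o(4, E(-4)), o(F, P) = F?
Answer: -10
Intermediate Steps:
A(X) = 3/X (A(X) = 3/(-4 + (X + 4)) = 3/(-4 + (4 + X)) = 3/X)
O(0)*(A(-3) - 9) = 1*(3/(-3) - 9) = 1*(3*(-⅓) - 9) = 1*(-1 - 9) = 1*(-10) = -10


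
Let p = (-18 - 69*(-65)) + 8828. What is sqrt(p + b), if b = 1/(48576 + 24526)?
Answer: 3*sqrt(7894131392698)/73102 ≈ 115.30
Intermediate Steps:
b = 1/73102 ≈ 1.3680e-5
p = 13295 (p = (-18 + 4485) + 8828 = 4467 + 8828 = 13295)
sqrt(p + b) = sqrt(13295 + 1/73102) = sqrt(971891091/73102) = 3*sqrt(7894131392698)/73102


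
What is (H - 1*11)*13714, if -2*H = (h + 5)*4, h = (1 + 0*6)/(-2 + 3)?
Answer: -315422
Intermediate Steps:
h = 1 (h = (1 + 0)/1 = 1*1 = 1)
H = -12 (H = -(1 + 5)*4/2 = -3*4 = -1/2*24 = -12)
(H - 1*11)*13714 = (-12 - 1*11)*13714 = (-12 - 11)*13714 = -23*13714 = -315422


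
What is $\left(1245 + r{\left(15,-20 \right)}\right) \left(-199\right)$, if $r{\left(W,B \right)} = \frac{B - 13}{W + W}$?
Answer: $- \frac{2475361}{10} \approx -2.4754 \cdot 10^{5}$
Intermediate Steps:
$r{\left(W,B \right)} = \frac{-13 + B}{2 W}$
$\left(1245 + r{\left(15,-20 \right)}\right) \left(-199\right) = \left(1245 + \frac{-13 - 20}{2 \cdot 15}\right) \left(-199\right) = \left(1245 + \frac{1}{2} \cdot \frac{1}{15} \left(-33\right)\right) \left(-199\right) = \left(1245 - \frac{11}{10}\right) \left(-199\right) = \frac{12439}{10} \left(-199\right) = - \frac{2475361}{10}$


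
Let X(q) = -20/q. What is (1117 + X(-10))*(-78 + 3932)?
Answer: 4312626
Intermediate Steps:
(1117 + X(-10))*(-78 + 3932) = (1117 - 20/(-10))*(-78 + 3932) = (1117 - 20*(-1/10))*3854 = (1117 + 2)*3854 = 1119*3854 = 4312626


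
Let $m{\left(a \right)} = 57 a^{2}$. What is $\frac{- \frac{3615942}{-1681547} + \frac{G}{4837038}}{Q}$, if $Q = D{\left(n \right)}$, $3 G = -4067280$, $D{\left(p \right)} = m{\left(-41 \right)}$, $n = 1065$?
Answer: $\frac{845037483282}{43297076583024509} \approx 1.9517 \cdot 10^{-5}$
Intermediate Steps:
$D{\left(p \right)} = 95817$ ($D{\left(p \right)} = 57 \left(-41\right)^{2} = 57 \cdot 1681 = 95817$)
$G = -1355760$ ($G = \frac{1}{3} \left(-4067280\right) = -1355760$)
$Q = 95817$
$\frac{- \frac{3615942}{-1681547} + \frac{G}{4837038}}{Q} = \frac{- \frac{3615942}{-1681547} - \frac{1355760}{4837038}}{95817} = \left(\left(-3615942\right) \left(- \frac{1}{1681547}\right) - \frac{225960}{806173}\right) \frac{1}{95817} = \left(\frac{3615942}{1681547} - \frac{225960}{806173}\right) \frac{1}{95817} = \frac{2535112449846}{1355617789631} \cdot \frac{1}{95817} = \frac{845037483282}{43297076583024509}$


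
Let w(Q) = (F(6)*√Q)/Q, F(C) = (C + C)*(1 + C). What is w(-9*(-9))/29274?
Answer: 2/6273 ≈ 0.00031883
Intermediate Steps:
F(C) = 2*C*(1 + C) (F(C) = (2*C)*(1 + C) = 2*C*(1 + C))
w(Q) = 84/√Q (w(Q) = ((2*6*(1 + 6))*√Q)/Q = ((2*6*7)*√Q)/Q = (84*√Q)/Q = 84/√Q)
w(-9*(-9))/29274 = (84/√(-9*(-9)))/29274 = (84/√81)*(1/29274) = (84*(⅑))*(1/29274) = (28/3)*(1/29274) = 2/6273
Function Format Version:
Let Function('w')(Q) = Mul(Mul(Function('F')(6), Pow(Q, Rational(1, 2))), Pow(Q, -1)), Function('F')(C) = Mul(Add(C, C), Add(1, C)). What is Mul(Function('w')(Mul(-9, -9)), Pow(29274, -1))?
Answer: Rational(2, 6273) ≈ 0.00031883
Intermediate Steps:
Function('F')(C) = Mul(2, C, Add(1, C)) (Function('F')(C) = Mul(Mul(2, C), Add(1, C)) = Mul(2, C, Add(1, C)))
Function('w')(Q) = Mul(84, Pow(Q, Rational(-1, 2))) (Function('w')(Q) = Mul(Mul(Mul(2, 6, Add(1, 6)), Pow(Q, Rational(1, 2))), Pow(Q, -1)) = Mul(Mul(Mul(2, 6, 7), Pow(Q, Rational(1, 2))), Pow(Q, -1)) = Mul(Mul(84, Pow(Q, Rational(1, 2))), Pow(Q, -1)) = Mul(84, Pow(Q, Rational(-1, 2))))
Mul(Function('w')(Mul(-9, -9)), Pow(29274, -1)) = Mul(Mul(84, Pow(Mul(-9, -9), Rational(-1, 2))), Pow(29274, -1)) = Mul(Mul(84, Pow(81, Rational(-1, 2))), Rational(1, 29274)) = Mul(Mul(84, Rational(1, 9)), Rational(1, 29274)) = Mul(Rational(28, 3), Rational(1, 29274)) = Rational(2, 6273)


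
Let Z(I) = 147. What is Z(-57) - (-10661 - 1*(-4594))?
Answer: 6214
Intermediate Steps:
Z(-57) - (-10661 - 1*(-4594)) = 147 - (-10661 - 1*(-4594)) = 147 - (-10661 + 4594) = 147 - 1*(-6067) = 147 + 6067 = 6214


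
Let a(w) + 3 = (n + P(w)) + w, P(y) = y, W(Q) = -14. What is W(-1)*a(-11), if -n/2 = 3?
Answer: 434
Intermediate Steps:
n = -6 (n = -2*3 = -6)
a(w) = -9 + 2*w (a(w) = -3 + ((-6 + w) + w) = -3 + (-6 + 2*w) = -9 + 2*w)
W(-1)*a(-11) = -14*(-9 + 2*(-11)) = -14*(-9 - 22) = -14*(-31) = 434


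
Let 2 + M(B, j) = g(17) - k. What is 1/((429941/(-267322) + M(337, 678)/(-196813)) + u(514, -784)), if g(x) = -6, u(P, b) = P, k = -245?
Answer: 52612444786/26958115286657 ≈ 0.0019516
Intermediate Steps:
M(B, j) = 237 (M(B, j) = -2 + (-6 - 1*(-245)) = -2 + (-6 + 245) = -2 + 239 = 237)
1/((429941/(-267322) + M(337, 678)/(-196813)) + u(514, -784)) = 1/((429941/(-267322) + 237/(-196813)) + 514) = 1/((429941*(-1/267322) + 237*(-1/196813)) + 514) = 1/((-429941/267322 - 237/196813) + 514) = 1/(-84681333347/52612444786 + 514) = 1/(26958115286657/52612444786) = 52612444786/26958115286657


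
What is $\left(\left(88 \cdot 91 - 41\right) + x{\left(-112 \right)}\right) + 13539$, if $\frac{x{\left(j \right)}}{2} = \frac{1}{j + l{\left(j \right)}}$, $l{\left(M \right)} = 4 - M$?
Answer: $\frac{43013}{2} \approx 21507.0$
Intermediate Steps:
$x{\left(j \right)} = \frac{1}{2}$ ($x{\left(j \right)} = \frac{2}{j - \left(-4 + j\right)} = \frac{2}{4} = 2 \cdot \frac{1}{4} = \frac{1}{2}$)
$\left(\left(88 \cdot 91 - 41\right) + x{\left(-112 \right)}\right) + 13539 = \left(\left(88 \cdot 91 - 41\right) + \frac{1}{2}\right) + 13539 = \left(\left(8008 - 41\right) + \frac{1}{2}\right) + 13539 = \left(7967 + \frac{1}{2}\right) + 13539 = \frac{15935}{2} + 13539 = \frac{43013}{2}$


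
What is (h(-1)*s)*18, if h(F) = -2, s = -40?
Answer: 1440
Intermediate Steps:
(h(-1)*s)*18 = -2*(-40)*18 = 80*18 = 1440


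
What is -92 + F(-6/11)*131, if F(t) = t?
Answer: -1798/11 ≈ -163.45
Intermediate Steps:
-92 + F(-6/11)*131 = -92 - 6/11*131 = -92 - 786/11 = -1798/11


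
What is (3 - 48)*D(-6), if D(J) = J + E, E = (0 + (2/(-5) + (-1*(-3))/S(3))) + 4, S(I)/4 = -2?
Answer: 999/8 ≈ 124.88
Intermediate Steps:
S(I) = -8 (S(I) = 4*(-2) = -8)
E = 129/40 (E = (0 + (2/(-5) - 1*(-3)/(-8))) + 4 = (0 + (2*(-⅕) + 3*(-⅛))) + 4 = (0 + (-⅖ - 3/8)) + 4 = (0 - 31/40) + 4 = -31/40 + 4 = 129/40 ≈ 3.2250)
D(J) = 129/40 + J (D(J) = J + 129/40 = 129/40 + J)
(3 - 48)*D(-6) = (3 - 48)*(129/40 - 6) = -45*(-111/40) = 999/8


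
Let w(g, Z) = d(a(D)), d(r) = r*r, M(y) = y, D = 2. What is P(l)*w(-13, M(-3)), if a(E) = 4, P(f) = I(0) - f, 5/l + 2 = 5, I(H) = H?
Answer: -80/3 ≈ -26.667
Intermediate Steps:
l = 5/3 (l = 5/(-2 + 5) = 5/3 ≈ 1.6667)
P(f) = -f (P(f) = 0 - f = -f)
d(r) = r**2
w(g, Z) = 16 (w(g, Z) = 4**2 = 16)
P(l)*w(-13, M(-3)) = -1*5/3*16 = -5/3*16 = -80/3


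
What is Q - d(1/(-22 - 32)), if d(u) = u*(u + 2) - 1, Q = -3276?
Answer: -9549793/2916 ≈ -3275.0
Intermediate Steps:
d(u) = -1 + u*(2 + u) (d(u) = u*(2 + u) - 1 = -1 + u*(2 + u))
Q - d(1/(-22 - 32)) = -3276 - (-1 + (1/(-22 - 32))**2 + 2/(-22 - 32)) = -3276 - (-1 + (1/(-54))**2 + 2/(-54)) = -3276 - (-1 + (-1/54)**2 + 2*(-1/54)) = -3276 - (-1 + 1/2916 - 1/27) = -3276 - 1*(-3023/2916) = -3276 + 3023/2916 = -9549793/2916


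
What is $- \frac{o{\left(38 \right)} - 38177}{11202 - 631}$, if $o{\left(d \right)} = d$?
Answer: $\frac{38139}{10571} \approx 3.6079$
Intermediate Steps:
$- \frac{o{\left(38 \right)} - 38177}{11202 - 631} = - \frac{38 - 38177}{11202 - 631} = - \frac{-38139}{10571} = \left(-1\right) \left(- \frac{38139}{10571}\right) = \frac{38139}{10571}$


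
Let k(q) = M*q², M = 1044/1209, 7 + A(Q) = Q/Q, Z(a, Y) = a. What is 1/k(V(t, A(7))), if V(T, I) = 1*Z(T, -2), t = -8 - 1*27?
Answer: 403/426300 ≈ 0.00094534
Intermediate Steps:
A(Q) = -6 (A(Q) = -7 + Q/Q = -7 + 1 = -6)
t = -35 (t = -8 - 27 = -35)
V(T, I) = T (V(T, I) = 1*T = T)
M = 348/403 (M = 1044*(1/1209) = 348/403 ≈ 0.86352)
k(q) = 348*q²/403
1/k(V(t, A(7))) = 1/((348/403)*(-35)²) = 1/((348/403)*1225) = 1/(426300/403) = 403/426300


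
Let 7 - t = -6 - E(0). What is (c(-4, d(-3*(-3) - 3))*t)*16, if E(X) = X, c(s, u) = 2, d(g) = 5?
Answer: 416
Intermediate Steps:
t = 13 (t = 7 - (-6 - 1*0) = 7 - (-6 + 0) = 7 - 1*(-6) = 7 + 6 = 13)
(c(-4, d(-3*(-3) - 3))*t)*16 = (2*13)*16 = 26*16 = 416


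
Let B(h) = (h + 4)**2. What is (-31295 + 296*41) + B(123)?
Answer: -3030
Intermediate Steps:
B(h) = (4 + h)**2
(-31295 + 296*41) + B(123) = (-31295 + 296*41) + (4 + 123)**2 = (-31295 + 12136) + 127**2 = -19159 + 16129 = -3030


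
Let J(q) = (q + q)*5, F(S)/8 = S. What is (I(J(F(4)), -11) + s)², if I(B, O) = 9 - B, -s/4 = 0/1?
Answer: 96721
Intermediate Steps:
F(S) = 8*S
s = 0 (s = -0/1 = -0 = -4*0 = 0)
J(q) = 10*q (J(q) = (2*q)*5 = 10*q)
(I(J(F(4)), -11) + s)² = ((9 - 10*8*4) + 0)² = ((9 - 10*32) + 0)² = ((9 - 1*320) + 0)² = ((9 - 320) + 0)² = (-311 + 0)² = (-311)² = 96721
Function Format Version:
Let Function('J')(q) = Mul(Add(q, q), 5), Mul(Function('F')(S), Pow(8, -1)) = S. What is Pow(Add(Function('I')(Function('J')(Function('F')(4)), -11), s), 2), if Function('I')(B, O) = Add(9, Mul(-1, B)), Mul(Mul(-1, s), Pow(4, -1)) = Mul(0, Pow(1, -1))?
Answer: 96721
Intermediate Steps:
Function('F')(S) = Mul(8, S)
s = 0 (s = Mul(-4, Mul(0, Pow(1, -1))) = Mul(-4, Mul(0, 1)) = Mul(-4, 0) = 0)
Function('J')(q) = Mul(10, q) (Function('J')(q) = Mul(Mul(2, q), 5) = Mul(10, q))
Pow(Add(Function('I')(Function('J')(Function('F')(4)), -11), s), 2) = Pow(Add(Add(9, Mul(-1, Mul(10, Mul(8, 4)))), 0), 2) = Pow(Add(Add(9, Mul(-1, Mul(10, 32))), 0), 2) = Pow(Add(Add(9, Mul(-1, 320)), 0), 2) = Pow(Add(Add(9, -320), 0), 2) = Pow(Add(-311, 0), 2) = Pow(-311, 2) = 96721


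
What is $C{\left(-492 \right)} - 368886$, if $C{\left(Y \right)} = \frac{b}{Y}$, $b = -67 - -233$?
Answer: $- \frac{90746039}{246} \approx -3.6889 \cdot 10^{5}$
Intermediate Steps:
$b = 166$ ($b = -67 + 233 = 166$)
$C{\left(Y \right)} = \frac{166}{Y}$
$C{\left(-492 \right)} - 368886 = \frac{166}{-492} - 368886 = 166 \left(- \frac{1}{492}\right) - 368886 = - \frac{83}{246} - 368886 = - \frac{90746039}{246}$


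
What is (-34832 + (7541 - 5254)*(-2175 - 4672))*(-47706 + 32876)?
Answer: 232740848430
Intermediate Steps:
(-34832 + (7541 - 5254)*(-2175 - 4672))*(-47706 + 32876) = (-34832 + 2287*(-6847))*(-14830) = (-34832 - 15659089)*(-14830) = -15693921*(-14830) = 232740848430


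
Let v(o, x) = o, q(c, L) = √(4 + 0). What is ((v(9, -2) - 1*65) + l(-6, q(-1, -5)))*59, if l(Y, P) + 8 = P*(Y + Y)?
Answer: -5192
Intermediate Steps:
q(c, L) = 2 (q(c, L) = √4 = 2)
l(Y, P) = -8 + 2*P*Y (l(Y, P) = -8 + P*(Y + Y) = -8 + P*(2*Y) = -8 + 2*P*Y)
((v(9, -2) - 1*65) + l(-6, q(-1, -5)))*59 = ((9 - 1*65) + (-8 + 2*2*(-6)))*59 = ((9 - 65) + (-8 - 24))*59 = (-56 - 32)*59 = -88*59 = -5192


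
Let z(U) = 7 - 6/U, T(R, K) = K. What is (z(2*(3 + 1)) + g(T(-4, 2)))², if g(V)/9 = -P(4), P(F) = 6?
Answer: 36481/16 ≈ 2280.1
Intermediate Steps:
z(U) = 7 - 6/U
g(V) = -54 (g(V) = 9*(-1*6) = 9*(-6) = -54)
(z(2*(3 + 1)) + g(T(-4, 2)))² = ((7 - 6*1/(2*(3 + 1))) - 54)² = ((7 - 6/(2*4)) - 54)² = ((7 - 6/8) - 54)² = ((7 - 6*⅛) - 54)² = ((7 - ¾) - 54)² = (25/4 - 54)² = (-191/4)² = 36481/16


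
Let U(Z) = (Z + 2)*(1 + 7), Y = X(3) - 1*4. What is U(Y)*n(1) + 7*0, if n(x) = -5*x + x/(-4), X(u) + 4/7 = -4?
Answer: 276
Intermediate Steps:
X(u) = -32/7 (X(u) = -4/7 - 4 = -32/7)
Y = -60/7 (Y = -32/7 - 1*4 = -32/7 - 4 = -60/7 ≈ -8.5714)
U(Z) = 16 + 8*Z (U(Z) = (2 + Z)*8 = 16 + 8*Z)
n(x) = -21*x/4 (n(x) = -5*x + x*(-¼) = -5*x - x/4 = -21*x/4)
U(Y)*n(1) + 7*0 = (16 + 8*(-60/7))*(-21/4*1) + 7*0 = (16 - 480/7)*(-21/4) + 0 = -368/7*(-21/4) + 0 = 276 + 0 = 276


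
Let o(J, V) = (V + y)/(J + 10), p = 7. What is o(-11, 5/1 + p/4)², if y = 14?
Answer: 6889/16 ≈ 430.56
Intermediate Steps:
o(J, V) = (14 + V)/(10 + J) (o(J, V) = (V + 14)/(J + 10) = (14 + V)/(10 + J))
o(-11, 5/1 + p/4)² = ((14 + (5/1 + 7/4))/(10 - 11))² = ((14 + (5*1 + 7*(¼)))/(-1))² = (-(14 + (5 + 7/4)))² = (-(14 + 27/4))² = (-1*83/4)² = (-83/4)² = 6889/16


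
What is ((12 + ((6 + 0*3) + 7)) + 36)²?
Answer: 3721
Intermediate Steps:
((12 + ((6 + 0*3) + 7)) + 36)² = ((12 + ((6 + 0) + 7)) + 36)² = ((12 + (6 + 7)) + 36)² = ((12 + 13) + 36)² = (25 + 36)² = 61² = 3721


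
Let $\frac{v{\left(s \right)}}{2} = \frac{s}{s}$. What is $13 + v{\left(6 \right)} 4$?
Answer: $21$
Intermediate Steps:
$v{\left(s \right)} = 2$ ($v{\left(s \right)} = 2 \frac{s}{s} = 2 \cdot 1 = 2$)
$13 + v{\left(6 \right)} 4 = 13 + 2 \cdot 4 = 13 + 8 = 21$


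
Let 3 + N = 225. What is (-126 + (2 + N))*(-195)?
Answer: -19110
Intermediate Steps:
N = 222 (N = -3 + 225 = 222)
(-126 + (2 + N))*(-195) = (-126 + (2 + 222))*(-195) = (-126 + 224)*(-195) = 98*(-195) = -19110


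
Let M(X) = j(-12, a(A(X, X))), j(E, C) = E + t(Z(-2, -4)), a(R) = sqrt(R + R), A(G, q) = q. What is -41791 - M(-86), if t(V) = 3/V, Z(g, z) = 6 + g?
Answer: -167119/4 ≈ -41780.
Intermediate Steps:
a(R) = sqrt(2)*sqrt(R) (a(R) = sqrt(2*R) = sqrt(2)*sqrt(R))
j(E, C) = 3/4 + E (j(E, C) = E + 3/(6 - 2) = E + 3/4 = 3/4 + E)
M(X) = -45/4 (M(X) = 3/4 - 12 = -45/4)
-41791 - M(-86) = -41791 - 1*(-45/4) = -41791 + 45/4 = -167119/4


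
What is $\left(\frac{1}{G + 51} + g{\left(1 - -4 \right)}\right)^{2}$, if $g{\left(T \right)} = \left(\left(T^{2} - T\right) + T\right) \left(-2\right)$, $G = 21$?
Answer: $\frac{12952801}{5184} \approx 2498.6$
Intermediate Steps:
$g{\left(T \right)} = - 2 T^{2}$ ($g{\left(T \right)} = T^{2} \left(-2\right) = - 2 T^{2}$)
$\left(\frac{1}{G + 51} + g{\left(1 - -4 \right)}\right)^{2} = \left(\frac{1}{21 + 51} - 2 \left(1 - -4\right)^{2}\right)^{2} = \left(\frac{1}{72} - 2 \left(1 + 4\right)^{2}\right)^{2} = \left(\frac{1}{72} - 2 \cdot 5^{2}\right)^{2} = \left(\frac{1}{72} - 50\right)^{2} = \left(- \frac{3599}{72}\right)^{2} = \frac{12952801}{5184}$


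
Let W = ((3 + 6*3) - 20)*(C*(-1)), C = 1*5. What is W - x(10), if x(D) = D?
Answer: -15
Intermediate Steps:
C = 5
W = -5 (W = ((3 + 6*3) - 20)*(5*(-1)) = ((3 + 18) - 20)*(-5) = (21 - 20)*(-5) = 1*(-5) = -5)
W - x(10) = -5 - 1*10 = -5 - 10 = -15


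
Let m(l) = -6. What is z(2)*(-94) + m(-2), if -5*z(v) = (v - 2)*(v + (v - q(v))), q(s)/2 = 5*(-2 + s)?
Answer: -6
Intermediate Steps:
q(s) = -20 + 10*s (q(s) = 2*(5*(-2 + s)) = 2*(-10 + 5*s) = -20 + 10*s)
z(v) = -(-2 + v)*(20 - 8*v)/5 (z(v) = -(v - 2)*(v + (v - (-20 + 10*v)))/5 = -(-2 + v)*(v + (v + (20 - 10*v)))/5 = -(-2 + v)*(v + (20 - 9*v))/5 = -(-2 + v)*(20 - 8*v)/5)
z(2)*(-94) + m(-2) = (8 - 36/5*2 + (8/5)*2²)*(-94) - 6 = (8 - 72/5 + (8/5)*4)*(-94) - 6 = (8 - 72/5 + 32/5)*(-94) - 6 = 0*(-94) - 6 = 0 - 6 = -6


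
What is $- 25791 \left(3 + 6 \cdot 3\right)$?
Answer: $-541611$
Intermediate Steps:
$- 25791 \left(3 + 6 \cdot 3\right) = - 25791 \left(3 + 18\right) = \left(-25791\right) 21 = -541611$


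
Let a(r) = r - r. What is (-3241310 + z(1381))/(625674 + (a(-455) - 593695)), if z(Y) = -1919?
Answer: -3243229/31979 ≈ -101.42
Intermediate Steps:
a(r) = 0
(-3241310 + z(1381))/(625674 + (a(-455) - 593695)) = (-3241310 - 1919)/(625674 + (0 - 593695)) = -3243229/(625674 - 593695) = -3243229/31979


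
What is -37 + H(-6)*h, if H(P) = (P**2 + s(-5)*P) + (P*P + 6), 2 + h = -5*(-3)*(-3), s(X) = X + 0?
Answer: -5113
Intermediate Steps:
s(X) = X
h = -47 (h = -2 - 5*(-3)*(-3) = -2 + 15*(-3) = -2 - 45 = -47)
H(P) = 6 - 5*P + 2*P**2 (H(P) = (P**2 - 5*P) + (P*P + 6) = (P**2 - 5*P) + (P**2 + 6) = (P**2 - 5*P) + (6 + P**2) = 6 - 5*P + 2*P**2)
-37 + H(-6)*h = -37 + (6 - 5*(-6) + 2*(-6)**2)*(-47) = -37 + (6 + 30 + 2*36)*(-47) = -37 + (6 + 30 + 72)*(-47) = -37 + 108*(-47) = -37 - 5076 = -5113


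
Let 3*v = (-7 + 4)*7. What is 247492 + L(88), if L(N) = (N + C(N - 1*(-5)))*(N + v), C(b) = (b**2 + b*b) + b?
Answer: 1663291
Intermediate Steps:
C(b) = b + 2*b**2 (C(b) = (b**2 + b**2) + b = 2*b**2 + b = b + 2*b**2)
v = -7 (v = ((-7 + 4)*7)/3 = (-3*7)/3 = (1/3)*(-21) = -7)
L(N) = (-7 + N)*(N + (5 + N)*(11 + 2*N)) (L(N) = (N + (N - 1*(-5))*(1 + 2*(N - 1*(-5))))*(N - 7) = (N + (N + 5)*(1 + 2*(N + 5)))*(-7 + N) = (N + (5 + N)*(1 + 2*(5 + N)))*(-7 + N) = (N + (5 + N)*(1 + (10 + 2*N)))*(-7 + N) = (N + (5 + N)*(11 + 2*N))*(-7 + N) = (-7 + N)*(N + (5 + N)*(11 + 2*N)))
247492 + L(88) = 247492 + (-385 - 99*88 + 2*88**3 + 8*88**2) = 247492 + (-385 - 8712 + 2*681472 + 8*7744) = 247492 + (-385 - 8712 + 1362944 + 61952) = 247492 + 1415799 = 1663291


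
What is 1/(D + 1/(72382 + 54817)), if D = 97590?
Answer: 127199/12413350411 ≈ 1.0247e-5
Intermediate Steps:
1/(D + 1/(72382 + 54817)) = 1/(97590 + 1/(72382 + 54817)) = 1/(97590 + 1/127199) = 1/(12413350411/127199) = 127199/12413350411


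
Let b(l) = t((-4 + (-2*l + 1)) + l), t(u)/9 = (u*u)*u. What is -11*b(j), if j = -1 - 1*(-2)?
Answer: 6336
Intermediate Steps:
t(u) = 9*u³ (t(u) = 9*((u*u)*u) = 9*(u²*u) = 9*u³)
j = 1 (j = -1 + 2 = 1)
b(l) = 9*(-3 - l)³ (b(l) = 9*((-4 + (-2*l + 1)) + l)³ = 9*((-4 + (1 - 2*l)) + l)³ = 9*((-3 - 2*l) + l)³ = 9*(-3 - l)³)
-11*b(j) = -(-99)*(3 + 1)³ = -(-99)*4³ = -(-99)*64 = -11*(-576) = 6336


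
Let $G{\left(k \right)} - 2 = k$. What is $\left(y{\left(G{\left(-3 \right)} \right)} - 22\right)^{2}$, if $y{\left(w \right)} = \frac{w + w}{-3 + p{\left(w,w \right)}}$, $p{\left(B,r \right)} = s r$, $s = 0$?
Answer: $\frac{4096}{9} \approx 455.11$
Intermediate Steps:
$p{\left(B,r \right)} = 0$ ($p{\left(B,r \right)} = 0 r = 0$)
$G{\left(k \right)} = 2 + k$
$y{\left(w \right)} = - \frac{2 w}{3}$ ($y{\left(w \right)} = \frac{w + w}{-3 + 0} = \frac{2 w}{-3} = 2 w \left(- \frac{1}{3}\right) = - \frac{2 w}{3}$)
$\left(y{\left(G{\left(-3 \right)} \right)} - 22\right)^{2} = \left(- \frac{2 \left(2 - 3\right)}{3} - 22\right)^{2} = \left(\left(- \frac{2}{3}\right) \left(-1\right) - 22\right)^{2} = \left(\frac{2}{3} - 22\right)^{2} = \left(- \frac{64}{3}\right)^{2} = \frac{4096}{9}$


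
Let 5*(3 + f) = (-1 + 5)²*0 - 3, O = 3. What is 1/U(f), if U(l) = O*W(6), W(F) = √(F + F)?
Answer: √3/18 ≈ 0.096225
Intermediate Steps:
W(F) = √2*√F (W(F) = √(2*F) = √2*√F)
f = -18/5 (f = -3 + ((-1 + 5)²*0 - 3)/5 = -3 + (4²*0 - 3)/5 = -3 + (16*0 - 3)/5 = -3 + (0 - 3)/5 = -3 + (⅕)*(-3) = -3 - ⅗ = -18/5 ≈ -3.6000)
U(l) = 6*√3 (U(l) = 3*(√2*√6) = 3*(2*√3) = 6*√3)
1/U(f) = 1/(6*√3) = √3/18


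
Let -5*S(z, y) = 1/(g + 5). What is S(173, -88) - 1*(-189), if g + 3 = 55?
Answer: 53864/285 ≈ 189.00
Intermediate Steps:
g = 52 (g = -3 + 55 = 52)
S(z, y) = -1/285 (S(z, y) = -1/(5*(52 + 5)) = -1/5/57 = -1/5*1/57 = -1/285)
S(173, -88) - 1*(-189) = -1/285 - 1*(-189) = -1/285 + 189 = 53864/285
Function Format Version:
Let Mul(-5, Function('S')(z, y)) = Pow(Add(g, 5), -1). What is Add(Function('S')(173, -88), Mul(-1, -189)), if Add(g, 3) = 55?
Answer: Rational(53864, 285) ≈ 189.00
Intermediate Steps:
g = 52 (g = Add(-3, 55) = 52)
Function('S')(z, y) = Rational(-1, 285) (Function('S')(z, y) = Mul(Rational(-1, 5), Pow(Add(52, 5), -1)) = Mul(Rational(-1, 5), Pow(57, -1)) = Mul(Rational(-1, 5), Rational(1, 57)) = Rational(-1, 285))
Add(Function('S')(173, -88), Mul(-1, -189)) = Add(Rational(-1, 285), Mul(-1, -189)) = Add(Rational(-1, 285), 189) = Rational(53864, 285)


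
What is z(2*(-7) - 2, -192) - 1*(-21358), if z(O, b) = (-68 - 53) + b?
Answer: 21045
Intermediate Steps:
z(O, b) = -121 + b
z(2*(-7) - 2, -192) - 1*(-21358) = (-121 - 192) - 1*(-21358) = -313 + 21358 = 21045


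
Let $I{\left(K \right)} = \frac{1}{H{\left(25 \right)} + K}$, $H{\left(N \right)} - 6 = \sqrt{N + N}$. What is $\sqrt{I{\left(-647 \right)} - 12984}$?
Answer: $\frac{\sqrt{-8322745 + 64920 \sqrt{2}}}{\sqrt{641 - 5 \sqrt{2}}} \approx 113.95 i$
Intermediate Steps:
$H{\left(N \right)} = 6 + \sqrt{2} \sqrt{N}$ ($H{\left(N \right)} = 6 + \sqrt{N + N} = 6 + \sqrt{2 N} = 6 + \sqrt{2} \sqrt{N}$)
$I{\left(K \right)} = \frac{1}{6 + K + 5 \sqrt{2}}$ ($I{\left(K \right)} = \frac{1}{\left(6 + \sqrt{2} \sqrt{25}\right) + K} = \frac{1}{\left(6 + \sqrt{2} \cdot 5\right) + K} = \frac{1}{\left(6 + 5 \sqrt{2}\right) + K} = \frac{1}{6 + K + 5 \sqrt{2}}$)
$\sqrt{I{\left(-647 \right)} - 12984} = \sqrt{\frac{1}{6 - 647 + 5 \sqrt{2}} - 12984} = \sqrt{\frac{1}{-641 + 5 \sqrt{2}} - 12984} = \sqrt{-12984 + \frac{1}{-641 + 5 \sqrt{2}}}$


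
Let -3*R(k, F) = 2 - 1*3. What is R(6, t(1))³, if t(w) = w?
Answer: 1/27 ≈ 0.037037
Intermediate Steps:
R(k, F) = ⅓ (R(k, F) = -(2 - 1*3)/3 = -(2 - 3)/3 = -⅓*(-1) = ⅓)
R(6, t(1))³ = (⅓)³ = 1/27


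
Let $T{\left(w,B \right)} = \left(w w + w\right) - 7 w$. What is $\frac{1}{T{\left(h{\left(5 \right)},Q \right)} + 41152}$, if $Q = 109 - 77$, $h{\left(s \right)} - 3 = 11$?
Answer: $\frac{1}{41264} \approx 2.4234 \cdot 10^{-5}$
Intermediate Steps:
$h{\left(s \right)} = 14$ ($h{\left(s \right)} = 3 + 11 = 14$)
$Q = 32$
$T{\left(w,B \right)} = w^{2} - 6 w$ ($T{\left(w,B \right)} = \left(w^{2} + w\right) - 7 w = \left(w + w^{2}\right) - 7 w = w^{2} - 6 w$)
$\frac{1}{T{\left(h{\left(5 \right)},Q \right)} + 41152} = \frac{1}{14 \left(-6 + 14\right) + 41152} = \frac{1}{14 \cdot 8 + 41152} = \frac{1}{112 + 41152} = \frac{1}{41264}$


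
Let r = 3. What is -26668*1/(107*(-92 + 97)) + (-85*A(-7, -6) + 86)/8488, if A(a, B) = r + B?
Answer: -226175549/4541080 ≈ -49.807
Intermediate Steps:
A(a, B) = 3 + B
-26668*1/(107*(-92 + 97)) + (-85*A(-7, -6) + 86)/8488 = -26668*1/(107*(-92 + 97)) + (-85*(3 - 6) + 86)/8488 = -26668/(5*107) + (-85*(-3) + 86)*(1/8488) = -26668/535 + (255 + 86)*(1/8488) = -26668*1/535 + 341*(1/8488) = -26668/535 + 341/8488 = -226175549/4541080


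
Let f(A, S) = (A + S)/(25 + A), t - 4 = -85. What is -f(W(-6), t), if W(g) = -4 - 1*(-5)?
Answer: 40/13 ≈ 3.0769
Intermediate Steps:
W(g) = 1 (W(g) = -4 + 5 = 1)
t = -81 (t = 4 - 85 = -81)
f(A, S) = (A + S)/(25 + A)
-f(W(-6), t) = -(1 - 81)/(25 + 1) = -(-80)/26 = -1*(-40/13) = 40/13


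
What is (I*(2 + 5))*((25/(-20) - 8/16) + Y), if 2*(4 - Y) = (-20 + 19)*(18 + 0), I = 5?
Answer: 1575/4 ≈ 393.75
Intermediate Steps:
Y = 13 (Y = 4 - (-20 + 19)*(18 + 0)/2 = 4 - (-1)*18/2 = 4 - ½*(-18) = 4 + 9 = 13)
(I*(2 + 5))*((25/(-20) - 8/16) + Y) = (5*(2 + 5))*((25/(-20) - 8/16) + 13) = (5*7)*((25*(-1/20) - 8*1/16) + 13) = 35*((-5/4 - ½) + 13) = 35*(-7/4 + 13) = 35*(45/4) = 1575/4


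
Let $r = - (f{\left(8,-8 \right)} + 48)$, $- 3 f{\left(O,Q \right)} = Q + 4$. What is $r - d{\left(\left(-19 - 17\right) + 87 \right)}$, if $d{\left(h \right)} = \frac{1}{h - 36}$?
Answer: $- \frac{247}{5} \approx -49.4$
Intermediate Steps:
$f{\left(O,Q \right)} = - \frac{4}{3} - \frac{Q}{3}$ ($f{\left(O,Q \right)} = - \frac{Q + 4}{3} = - \frac{4 + Q}{3} = - \frac{4}{3} - \frac{Q}{3}$)
$d{\left(h \right)} = \frac{1}{-36 + h}$
$r = - \frac{148}{3}$ ($r = - (\left(- \frac{4}{3} - - \frac{8}{3}\right) + 48) = - (\left(- \frac{4}{3} + \frac{8}{3}\right) + 48) = - (\frac{4}{3} + 48) = \left(-1\right) \frac{148}{3} = - \frac{148}{3} \approx -49.333$)
$r - d{\left(\left(-19 - 17\right) + 87 \right)} = - \frac{148}{3} - \frac{1}{-36 + \left(\left(-19 - 17\right) + 87\right)} = - \frac{148}{3} - \frac{1}{-36 + \left(-36 + 87\right)} = - \frac{148}{3} - \frac{1}{-36 + 51} = - \frac{148}{3} - \frac{1}{15} = - \frac{247}{5}$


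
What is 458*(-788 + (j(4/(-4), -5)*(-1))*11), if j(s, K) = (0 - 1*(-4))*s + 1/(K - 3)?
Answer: -1360489/4 ≈ -3.4012e+5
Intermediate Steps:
j(s, K) = 1/(-3 + K) + 4*s (j(s, K) = (0 + 4)*s + 1/(-3 + K) = 4*s + 1/(-3 + K) = 1/(-3 + K) + 4*s)
458*(-788 + (j(4/(-4), -5)*(-1))*11) = 458*(-788 + (((1 - 48/(-4) + 4*(-5)*(4/(-4)))/(-3 - 5))*(-1))*11) = 458*(-788 + (((1 - 48*(-1)/4 + 4*(-5)*(4*(-¼)))/(-8))*(-1))*11) = 458*(-788 + (-(1 - 12*(-1) + 4*(-5)*(-1))/8*(-1))*11) = 458*(-788 + (-(1 + 12 + 20)/8*(-1))*11) = 458*(-788 + (-⅛*33*(-1))*11) = 458*(-788 - 33/8*(-1)*11) = 458*(-788 + (33/8)*11) = 458*(-788 + 363/8) = 458*(-5941/8) = -1360489/4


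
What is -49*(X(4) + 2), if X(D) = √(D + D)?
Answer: -98 - 98*√2 ≈ -236.59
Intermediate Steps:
X(D) = √2*√D (X(D) = √(2*D) = √2*√D)
-49*(X(4) + 2) = -49*(√2*√4 + 2) = -49*(√2*2 + 2) = -49*(2*√2 + 2) = -49*(2 + 2*√2) = -98 - 98*√2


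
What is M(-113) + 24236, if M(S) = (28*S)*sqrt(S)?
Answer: 24236 - 3164*I*sqrt(113) ≈ 24236.0 - 33634.0*I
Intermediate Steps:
M(S) = 28*S**(3/2)
M(-113) + 24236 = 28*(-113)**(3/2) + 24236 = 28*(-113*I*sqrt(113)) + 24236 = -3164*I*sqrt(113) + 24236 = 24236 - 3164*I*sqrt(113)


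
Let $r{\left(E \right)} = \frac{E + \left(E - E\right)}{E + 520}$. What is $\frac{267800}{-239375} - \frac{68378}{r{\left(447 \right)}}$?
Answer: $- \frac{633118399714}{4280025} \approx -1.4792 \cdot 10^{5}$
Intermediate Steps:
$r{\left(E \right)} = \frac{E}{520 + E}$ ($r{\left(E \right)} = \frac{E + 0}{520 + E} = \frac{E}{520 + E}$)
$\frac{267800}{-239375} - \frac{68378}{r{\left(447 \right)}} = \frac{267800}{-239375} - \frac{68378}{447 \frac{1}{520 + 447}} = 267800 \left(- \frac{1}{239375}\right) - \frac{68378}{447 \cdot \frac{1}{967}} = - \frac{10712}{9575} - \frac{68378}{447 \cdot \frac{1}{967}} = - \frac{10712}{9575} - \frac{68378}{\frac{447}{967}} = - \frac{10712}{9575} - \frac{66121526}{447} = - \frac{633118399714}{4280025}$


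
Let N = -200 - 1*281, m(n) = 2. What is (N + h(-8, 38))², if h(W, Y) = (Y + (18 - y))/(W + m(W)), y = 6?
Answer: 2155024/9 ≈ 2.3945e+5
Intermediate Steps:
h(W, Y) = (12 + Y)/(2 + W) (h(W, Y) = (Y + (18 - 1*6))/(W + 2) = (Y + (18 - 6))/(2 + W) = (Y + 12)/(2 + W) = (12 + Y)/(2 + W))
N = -481 (N = -200 - 281 = -481)
(N + h(-8, 38))² = (-481 + (12 + 38)/(2 - 8))² = (-481 + 50/(-6))² = (-481 - ⅙*50)² = (-481 - 25/3)² = (-1468/3)² = 2155024/9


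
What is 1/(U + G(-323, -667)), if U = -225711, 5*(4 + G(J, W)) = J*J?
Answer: -5/1024246 ≈ -4.8816e-6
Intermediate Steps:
G(J, W) = -4 + J²/5 (G(J, W) = -4 + (J*J)/5 = -4 + J²/5)
1/(U + G(-323, -667)) = 1/(-225711 + (-4 + (⅕)*(-323)²)) = 1/(-225711 + (-4 + (⅕)*104329)) = 1/(-225711 + (-4 + 104329/5)) = 1/(-225711 + 104309/5) = 1/(-1024246/5) = -5/1024246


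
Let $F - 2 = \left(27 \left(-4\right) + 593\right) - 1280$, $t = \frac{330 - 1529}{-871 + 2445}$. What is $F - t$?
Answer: $- \frac{1246983}{1574} \approx -792.24$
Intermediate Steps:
$t = - \frac{1199}{1574} \approx -0.76175$
$F = -793$ ($F = 2 + \left(\left(27 \left(-4\right) + 593\right) - 1280\right) = 2 + \left(\left(-108 + 593\right) - 1280\right) = 2 + \left(485 - 1280\right) = 2 - 795 = -793$)
$F - t = -793 - - \frac{1199}{1574} = -793 + \frac{1199}{1574} = - \frac{1246983}{1574}$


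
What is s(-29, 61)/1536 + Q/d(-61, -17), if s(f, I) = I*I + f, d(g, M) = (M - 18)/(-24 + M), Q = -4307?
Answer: -67777103/13440 ≈ -5042.9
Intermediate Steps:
d(g, M) = (-18 + M)/(-24 + M)
s(f, I) = f + I² (s(f, I) = I² + f = f + I²)
s(-29, 61)/1536 + Q/d(-61, -17) = (-29 + 61²)/1536 - 4307*(-24 - 17)/(-18 - 17) = (-29 + 3721)*(1/1536) - 4307/(-35/(-41)) = 3692*(1/1536) - 4307/((-1/41*(-35))) = 923/384 - 4307/35/41 = 923/384 - 4307*41/35 = 923/384 - 176587/35 = -67777103/13440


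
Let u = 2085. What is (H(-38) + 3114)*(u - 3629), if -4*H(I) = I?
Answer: -4822684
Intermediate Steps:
H(I) = -I/4
(H(-38) + 3114)*(u - 3629) = (-¼*(-38) + 3114)*(2085 - 3629) = (19/2 + 3114)*(-1544) = (6247/2)*(-1544) = -4822684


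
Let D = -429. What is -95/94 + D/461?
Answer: -84121/43334 ≈ -1.9412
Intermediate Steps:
-95/94 + D/461 = -95/94 - 429/461 = -84121/43334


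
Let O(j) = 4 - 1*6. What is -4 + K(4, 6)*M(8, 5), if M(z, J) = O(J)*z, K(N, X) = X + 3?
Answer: -148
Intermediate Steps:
K(N, X) = 3 + X
O(j) = -2 (O(j) = 4 - 6 = -2)
M(z, J) = -2*z
-4 + K(4, 6)*M(8, 5) = -4 + (3 + 6)*(-2*8) = -4 + 9*(-16) = -4 - 144 = -148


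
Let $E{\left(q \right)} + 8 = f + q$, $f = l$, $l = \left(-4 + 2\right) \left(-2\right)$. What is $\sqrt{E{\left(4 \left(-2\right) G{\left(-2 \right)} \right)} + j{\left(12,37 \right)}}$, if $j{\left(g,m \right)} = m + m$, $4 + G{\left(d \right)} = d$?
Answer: $\sqrt{118} \approx 10.863$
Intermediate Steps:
$G{\left(d \right)} = -4 + d$
$l = 4$ ($l = \left(-2\right) \left(-2\right) = 4$)
$f = 4$
$j{\left(g,m \right)} = 2 m$
$E{\left(q \right)} = -4 + q$ ($E{\left(q \right)} = -8 + \left(4 + q\right) = -4 + q$)
$\sqrt{E{\left(4 \left(-2\right) G{\left(-2 \right)} \right)} + j{\left(12,37 \right)}} = \sqrt{\left(-4 + 4 \left(-2\right) \left(-4 - 2\right)\right) + 2 \cdot 37} = \sqrt{\left(-4 - -48\right) + 74} = \sqrt{\left(-4 + 48\right) + 74} = \sqrt{44 + 74} = \sqrt{118}$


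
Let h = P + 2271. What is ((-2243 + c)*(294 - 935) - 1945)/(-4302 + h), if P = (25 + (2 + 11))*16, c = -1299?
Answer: -2268477/1423 ≈ -1594.2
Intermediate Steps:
P = 608 (P = (25 + 13)*16 = 38*16 = 608)
h = 2879 (h = 608 + 2271 = 2879)
((-2243 + c)*(294 - 935) - 1945)/(-4302 + h) = ((-2243 - 1299)*(294 - 935) - 1945)/(-4302 + 2879) = (-3542*(-641) - 1945)/(-1423) = (2270422 - 1945)*(-1/1423) = 2268477*(-1/1423) = -2268477/1423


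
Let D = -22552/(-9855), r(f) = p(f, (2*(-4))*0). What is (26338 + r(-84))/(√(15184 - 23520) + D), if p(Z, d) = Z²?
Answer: 463863447765/50631841069 - 1621629754425*I*√521/101263682138 ≈ 9.1615 - 365.52*I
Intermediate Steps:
r(f) = f²
D = 22552/9855 (D = -22552*(-1/9855) = 22552/9855 ≈ 2.2884)
(26338 + r(-84))/(√(15184 - 23520) + D) = (26338 + (-84)²)/(√(15184 - 23520) + 22552/9855) = (26338 + 7056)/(√(-8336) + 22552/9855) = 33394/(4*I*√521 + 22552/9855) = 33394/(22552/9855 + 4*I*√521)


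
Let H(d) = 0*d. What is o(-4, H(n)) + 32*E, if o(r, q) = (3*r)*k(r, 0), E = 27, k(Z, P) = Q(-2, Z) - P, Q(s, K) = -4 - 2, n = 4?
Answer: 936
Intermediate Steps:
Q(s, K) = -6
k(Z, P) = -6 - P
H(d) = 0
o(r, q) = -18*r (o(r, q) = (3*r)*(-6 - 1*0) = (3*r)*(-6 + 0) = (3*r)*(-6) = -18*r)
o(-4, H(n)) + 32*E = -18*(-4) + 32*27 = 72 + 864 = 936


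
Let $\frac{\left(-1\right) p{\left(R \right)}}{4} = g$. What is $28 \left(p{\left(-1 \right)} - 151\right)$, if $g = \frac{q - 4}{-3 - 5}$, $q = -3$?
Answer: $-4326$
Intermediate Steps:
$g = \frac{7}{8}$ ($g = \frac{-3 - 4}{-3 - 5} = - \frac{7}{-8} = \left(-7\right) \left(- \frac{1}{8}\right) = \frac{7}{8} \approx 0.875$)
$p{\left(R \right)} = - \frac{7}{2}$ ($p{\left(R \right)} = \left(-4\right) \frac{7}{8} = - \frac{7}{2}$)
$28 \left(p{\left(-1 \right)} - 151\right) = 28 \left(- \frac{7}{2} - 151\right) = 28 \left(- \frac{309}{2}\right) = -4326$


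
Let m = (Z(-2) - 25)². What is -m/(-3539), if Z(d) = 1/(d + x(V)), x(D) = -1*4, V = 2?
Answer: 22801/127404 ≈ 0.17897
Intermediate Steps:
x(D) = -4
Z(d) = 1/(-4 + d) (Z(d) = 1/(d - 4) = 1/(-4 + d))
m = 22801/36 (m = (1/(-4 - 2) - 25)² = (1/(-6) - 25)² = (-⅙ - 25)² = (-151/6)² = 22801/36 ≈ 633.36)
-m/(-3539) = -22801/(36*(-3539)) = -22801*(-1)/(36*3539) = -1*(-22801/127404) = 22801/127404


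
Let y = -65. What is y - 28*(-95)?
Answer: 2595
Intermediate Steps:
y - 28*(-95) = -65 - 28*(-95) = -65 + 2660 = 2595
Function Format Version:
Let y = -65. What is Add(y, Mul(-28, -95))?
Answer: 2595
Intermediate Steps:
Add(y, Mul(-28, -95)) = Add(-65, Mul(-28, -95)) = Add(-65, 2660) = 2595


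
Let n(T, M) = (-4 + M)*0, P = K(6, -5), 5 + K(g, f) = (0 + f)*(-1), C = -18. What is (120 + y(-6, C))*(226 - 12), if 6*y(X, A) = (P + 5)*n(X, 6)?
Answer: 25680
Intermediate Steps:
K(g, f) = -5 - f (K(g, f) = -5 + (0 + f)*(-1) = -5 + f*(-1) = -5 - f)
P = 0 (P = -5 - 1*(-5) = -5 + 5 = 0)
n(T, M) = 0
y(X, A) = 0 (y(X, A) = ((0 + 5)*0)/6 = (5*0)/6 = (⅙)*0 = 0)
(120 + y(-6, C))*(226 - 12) = (120 + 0)*(226 - 12) = 120*214 = 25680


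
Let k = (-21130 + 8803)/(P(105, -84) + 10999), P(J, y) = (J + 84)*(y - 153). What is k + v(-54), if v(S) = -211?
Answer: -7118207/33794 ≈ -210.64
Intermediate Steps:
P(J, y) = (-153 + y)*(84 + J) (P(J, y) = (84 + J)*(-153 + y) = (-153 + y)*(84 + J))
k = 12327/33794 (k = (-21130 + 8803)/((-12852 - 153*105 + 84*(-84) + 105*(-84)) + 10999) = -12327/((-12852 - 16065 - 7056 - 8820) + 10999) = -12327/(-44793 + 10999) = -12327/(-33794) = -12327*(-1/33794) = 12327/33794 ≈ 0.36477)
k + v(-54) = 12327/33794 - 211 = -7118207/33794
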